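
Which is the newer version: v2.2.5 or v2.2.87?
v2.2.87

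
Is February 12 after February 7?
Yes. Day 12 comes after day 7 in February — this is a date comparison, not a decimal one (the decimal 2.12 would be smaller than 2.7).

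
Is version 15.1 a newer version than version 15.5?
No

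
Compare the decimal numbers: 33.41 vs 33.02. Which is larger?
33.41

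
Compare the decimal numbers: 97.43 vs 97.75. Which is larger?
97.75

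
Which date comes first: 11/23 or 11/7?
11/7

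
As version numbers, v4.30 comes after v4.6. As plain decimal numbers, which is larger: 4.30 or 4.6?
4.6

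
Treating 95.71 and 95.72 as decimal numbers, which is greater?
95.72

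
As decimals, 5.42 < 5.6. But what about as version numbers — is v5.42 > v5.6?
True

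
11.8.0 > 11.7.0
True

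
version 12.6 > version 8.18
True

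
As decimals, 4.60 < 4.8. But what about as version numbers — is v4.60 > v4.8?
True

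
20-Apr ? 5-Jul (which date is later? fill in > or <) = <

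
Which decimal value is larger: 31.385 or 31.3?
31.385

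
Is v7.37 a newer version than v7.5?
Yes. Version numbers are compared segment by segment as integers, not as decimals: minor version 37 > 5, so v7.37 > v7.5 (even though the decimal 7.37 < 7.5).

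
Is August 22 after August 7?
Yes. Day 22 comes after day 7 in August — this is a date comparison, not a decimal one (the decimal 8.22 would be smaller than 8.7).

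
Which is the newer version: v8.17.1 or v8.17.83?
v8.17.83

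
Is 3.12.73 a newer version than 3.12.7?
Yes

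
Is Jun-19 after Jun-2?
Yes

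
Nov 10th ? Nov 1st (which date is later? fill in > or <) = >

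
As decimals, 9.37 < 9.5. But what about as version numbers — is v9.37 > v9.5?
True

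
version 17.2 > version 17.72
False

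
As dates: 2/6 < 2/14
True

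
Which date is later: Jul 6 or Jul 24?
Jul 24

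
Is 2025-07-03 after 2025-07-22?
No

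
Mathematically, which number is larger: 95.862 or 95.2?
95.862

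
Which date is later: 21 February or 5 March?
5 March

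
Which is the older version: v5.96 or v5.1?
v5.1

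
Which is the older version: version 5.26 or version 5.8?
version 5.8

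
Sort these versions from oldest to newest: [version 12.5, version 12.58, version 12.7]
[version 12.5, version 12.7, version 12.58]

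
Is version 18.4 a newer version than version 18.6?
No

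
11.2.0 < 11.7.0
True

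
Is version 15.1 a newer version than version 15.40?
No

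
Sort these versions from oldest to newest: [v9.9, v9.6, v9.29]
[v9.6, v9.9, v9.29]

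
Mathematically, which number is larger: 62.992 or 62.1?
62.992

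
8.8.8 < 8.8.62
True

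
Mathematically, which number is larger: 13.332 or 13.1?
13.332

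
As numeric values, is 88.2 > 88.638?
False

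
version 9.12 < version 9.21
True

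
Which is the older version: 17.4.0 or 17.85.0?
17.4.0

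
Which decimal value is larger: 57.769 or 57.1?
57.769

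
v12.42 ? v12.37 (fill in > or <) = >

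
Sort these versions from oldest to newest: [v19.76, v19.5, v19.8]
[v19.5, v19.8, v19.76]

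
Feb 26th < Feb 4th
False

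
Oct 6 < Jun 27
False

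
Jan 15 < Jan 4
False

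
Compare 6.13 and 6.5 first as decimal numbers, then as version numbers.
As decimals: 6.13 < 6.5. As versions: v6.13 > v6.5 (minor version 13 > 5).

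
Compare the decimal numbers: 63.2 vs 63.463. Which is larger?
63.463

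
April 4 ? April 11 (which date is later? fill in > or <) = <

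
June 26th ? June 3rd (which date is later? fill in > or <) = >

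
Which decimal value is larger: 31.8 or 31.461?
31.8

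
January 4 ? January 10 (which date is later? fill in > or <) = <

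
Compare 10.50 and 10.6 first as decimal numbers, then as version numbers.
As decimals: 10.50 < 10.6. As versions: v10.50 > v10.6 (minor version 50 > 6).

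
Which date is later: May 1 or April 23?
May 1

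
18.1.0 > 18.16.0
False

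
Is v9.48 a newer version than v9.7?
Yes. Version numbers are compared segment by segment as integers, not as decimals: minor version 48 > 7, so v9.48 > v9.7 (even though the decimal 9.48 < 9.7).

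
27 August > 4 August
True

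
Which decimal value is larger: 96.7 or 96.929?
96.929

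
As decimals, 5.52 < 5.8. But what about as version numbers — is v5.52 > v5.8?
True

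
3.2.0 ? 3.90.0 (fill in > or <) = <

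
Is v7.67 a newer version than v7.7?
Yes. Version numbers are compared segment by segment as integers, not as decimals: minor version 67 > 7, so v7.67 > v7.7 (even though the decimal 7.67 < 7.7).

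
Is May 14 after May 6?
Yes. Day 14 comes after day 6 in May — this is a date comparison, not a decimal one (the decimal 5.14 would be smaller than 5.6).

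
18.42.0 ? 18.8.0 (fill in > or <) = >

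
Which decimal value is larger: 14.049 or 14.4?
14.4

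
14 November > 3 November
True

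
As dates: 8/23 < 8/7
False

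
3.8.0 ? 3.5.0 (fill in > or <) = >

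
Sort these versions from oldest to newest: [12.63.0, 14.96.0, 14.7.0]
[12.63.0, 14.7.0, 14.96.0]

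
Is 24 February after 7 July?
No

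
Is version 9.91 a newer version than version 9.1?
Yes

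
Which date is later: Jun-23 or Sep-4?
Sep-4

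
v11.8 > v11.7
True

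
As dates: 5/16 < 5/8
False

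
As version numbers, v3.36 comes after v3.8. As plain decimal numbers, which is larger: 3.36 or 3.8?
3.8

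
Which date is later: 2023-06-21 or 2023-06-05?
2023-06-21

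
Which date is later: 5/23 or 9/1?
9/1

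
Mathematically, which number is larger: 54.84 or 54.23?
54.84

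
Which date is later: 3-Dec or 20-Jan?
3-Dec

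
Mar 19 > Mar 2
True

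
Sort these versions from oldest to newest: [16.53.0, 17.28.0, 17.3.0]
[16.53.0, 17.3.0, 17.28.0]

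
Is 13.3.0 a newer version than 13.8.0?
No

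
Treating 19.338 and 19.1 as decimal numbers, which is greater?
19.338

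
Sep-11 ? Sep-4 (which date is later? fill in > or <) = >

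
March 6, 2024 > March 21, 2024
False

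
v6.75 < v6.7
False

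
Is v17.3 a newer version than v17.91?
No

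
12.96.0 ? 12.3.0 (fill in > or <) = >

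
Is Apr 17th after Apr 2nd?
Yes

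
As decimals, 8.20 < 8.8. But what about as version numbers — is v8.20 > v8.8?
True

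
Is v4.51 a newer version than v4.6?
Yes. Version numbers are compared segment by segment as integers, not as decimals: minor version 51 > 6, so v4.51 > v4.6 (even though the decimal 4.51 < 4.6).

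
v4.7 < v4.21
True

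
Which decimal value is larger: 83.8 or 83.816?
83.816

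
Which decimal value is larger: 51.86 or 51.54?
51.86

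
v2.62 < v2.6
False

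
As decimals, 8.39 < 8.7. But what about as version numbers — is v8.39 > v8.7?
True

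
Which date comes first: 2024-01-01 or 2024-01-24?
2024-01-01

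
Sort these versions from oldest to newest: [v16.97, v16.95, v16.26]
[v16.26, v16.95, v16.97]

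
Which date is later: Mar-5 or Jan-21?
Mar-5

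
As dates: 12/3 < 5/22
False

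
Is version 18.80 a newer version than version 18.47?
Yes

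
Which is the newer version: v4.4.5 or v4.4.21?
v4.4.21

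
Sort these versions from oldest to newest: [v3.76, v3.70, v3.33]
[v3.33, v3.70, v3.76]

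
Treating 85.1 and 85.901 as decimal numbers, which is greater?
85.901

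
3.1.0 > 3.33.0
False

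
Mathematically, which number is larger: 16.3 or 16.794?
16.794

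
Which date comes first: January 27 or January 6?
January 6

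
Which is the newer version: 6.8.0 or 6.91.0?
6.91.0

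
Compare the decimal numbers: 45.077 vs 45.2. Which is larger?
45.2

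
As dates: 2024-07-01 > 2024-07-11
False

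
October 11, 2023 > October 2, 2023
True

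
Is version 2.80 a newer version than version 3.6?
No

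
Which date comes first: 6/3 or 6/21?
6/3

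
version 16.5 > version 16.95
False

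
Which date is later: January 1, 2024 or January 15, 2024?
January 15, 2024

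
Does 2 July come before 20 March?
No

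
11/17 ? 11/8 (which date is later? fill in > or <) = >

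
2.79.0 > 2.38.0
True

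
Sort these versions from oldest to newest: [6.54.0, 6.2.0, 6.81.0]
[6.2.0, 6.54.0, 6.81.0]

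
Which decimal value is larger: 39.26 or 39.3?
39.3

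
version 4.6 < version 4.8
True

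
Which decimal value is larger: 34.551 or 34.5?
34.551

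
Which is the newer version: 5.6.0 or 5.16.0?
5.16.0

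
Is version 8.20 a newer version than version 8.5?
Yes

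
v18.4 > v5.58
True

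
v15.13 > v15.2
True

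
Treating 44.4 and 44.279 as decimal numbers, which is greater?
44.4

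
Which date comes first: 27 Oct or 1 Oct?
1 Oct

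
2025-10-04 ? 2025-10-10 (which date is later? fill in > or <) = <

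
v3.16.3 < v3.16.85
True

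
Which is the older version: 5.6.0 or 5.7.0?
5.6.0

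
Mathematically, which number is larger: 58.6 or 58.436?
58.6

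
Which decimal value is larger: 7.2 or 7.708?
7.708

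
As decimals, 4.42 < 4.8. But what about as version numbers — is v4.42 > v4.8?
True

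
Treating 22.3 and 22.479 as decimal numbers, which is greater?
22.479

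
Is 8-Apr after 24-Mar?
Yes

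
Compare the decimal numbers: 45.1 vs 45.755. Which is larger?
45.755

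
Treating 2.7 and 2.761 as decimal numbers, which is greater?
2.761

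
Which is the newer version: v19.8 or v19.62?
v19.62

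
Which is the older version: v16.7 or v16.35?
v16.7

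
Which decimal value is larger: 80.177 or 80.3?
80.3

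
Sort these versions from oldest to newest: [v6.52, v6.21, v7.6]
[v6.21, v6.52, v7.6]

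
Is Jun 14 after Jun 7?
Yes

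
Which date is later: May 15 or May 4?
May 15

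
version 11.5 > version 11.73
False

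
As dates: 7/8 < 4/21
False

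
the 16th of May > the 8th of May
True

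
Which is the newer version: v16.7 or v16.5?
v16.7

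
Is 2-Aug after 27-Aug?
No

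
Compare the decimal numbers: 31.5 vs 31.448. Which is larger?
31.5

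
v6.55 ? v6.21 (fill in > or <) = >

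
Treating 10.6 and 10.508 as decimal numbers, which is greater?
10.6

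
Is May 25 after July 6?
No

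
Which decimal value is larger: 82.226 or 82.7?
82.7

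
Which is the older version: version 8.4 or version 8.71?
version 8.4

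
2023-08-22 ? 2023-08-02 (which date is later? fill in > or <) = >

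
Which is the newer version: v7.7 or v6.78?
v7.7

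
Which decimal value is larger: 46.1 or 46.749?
46.749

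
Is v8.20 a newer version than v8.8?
Yes. Version numbers are compared segment by segment as integers, not as decimals: minor version 20 > 8, so v8.20 > v8.8 (even though the decimal 8.20 < 8.8).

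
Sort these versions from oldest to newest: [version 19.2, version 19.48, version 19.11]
[version 19.2, version 19.11, version 19.48]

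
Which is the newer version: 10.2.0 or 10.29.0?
10.29.0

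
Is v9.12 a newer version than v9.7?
Yes. Version numbers are compared segment by segment as integers, not as decimals: minor version 12 > 7, so v9.12 > v9.7 (even though the decimal 9.12 < 9.7).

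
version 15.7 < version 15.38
True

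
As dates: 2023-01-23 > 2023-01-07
True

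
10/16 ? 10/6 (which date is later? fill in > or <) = >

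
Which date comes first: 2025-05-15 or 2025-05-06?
2025-05-06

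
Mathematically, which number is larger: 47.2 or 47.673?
47.673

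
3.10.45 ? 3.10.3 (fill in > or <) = >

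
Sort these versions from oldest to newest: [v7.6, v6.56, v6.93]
[v6.56, v6.93, v7.6]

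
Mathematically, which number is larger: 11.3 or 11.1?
11.3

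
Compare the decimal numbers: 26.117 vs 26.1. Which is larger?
26.117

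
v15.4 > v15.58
False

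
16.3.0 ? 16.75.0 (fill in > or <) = <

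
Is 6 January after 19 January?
No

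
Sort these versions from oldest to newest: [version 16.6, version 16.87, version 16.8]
[version 16.6, version 16.8, version 16.87]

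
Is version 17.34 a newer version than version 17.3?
Yes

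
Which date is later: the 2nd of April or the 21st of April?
the 21st of April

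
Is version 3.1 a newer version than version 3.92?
No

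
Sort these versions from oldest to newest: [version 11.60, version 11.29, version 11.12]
[version 11.12, version 11.29, version 11.60]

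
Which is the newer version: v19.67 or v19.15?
v19.67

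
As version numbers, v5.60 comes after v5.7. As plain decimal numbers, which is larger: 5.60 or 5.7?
5.7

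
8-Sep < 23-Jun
False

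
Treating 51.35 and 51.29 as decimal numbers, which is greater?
51.35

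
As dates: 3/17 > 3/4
True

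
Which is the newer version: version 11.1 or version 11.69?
version 11.69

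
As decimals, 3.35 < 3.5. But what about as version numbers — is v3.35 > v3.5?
True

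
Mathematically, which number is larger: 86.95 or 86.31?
86.95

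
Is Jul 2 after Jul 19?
No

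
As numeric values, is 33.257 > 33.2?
True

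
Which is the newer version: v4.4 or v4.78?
v4.78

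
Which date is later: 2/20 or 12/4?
12/4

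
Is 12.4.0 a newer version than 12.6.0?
No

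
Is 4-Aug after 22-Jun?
Yes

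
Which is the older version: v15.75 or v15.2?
v15.2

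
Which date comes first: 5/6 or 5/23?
5/6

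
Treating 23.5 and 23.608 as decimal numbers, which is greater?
23.608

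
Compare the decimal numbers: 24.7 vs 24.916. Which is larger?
24.916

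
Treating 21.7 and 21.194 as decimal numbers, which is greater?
21.7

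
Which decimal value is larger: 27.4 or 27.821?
27.821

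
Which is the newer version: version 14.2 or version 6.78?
version 14.2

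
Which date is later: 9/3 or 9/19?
9/19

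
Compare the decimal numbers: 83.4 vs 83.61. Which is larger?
83.61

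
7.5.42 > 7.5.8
True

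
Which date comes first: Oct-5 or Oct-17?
Oct-5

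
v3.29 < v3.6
False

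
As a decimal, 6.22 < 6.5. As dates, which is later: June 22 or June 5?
June 22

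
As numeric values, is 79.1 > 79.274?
False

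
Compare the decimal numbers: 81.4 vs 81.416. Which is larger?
81.416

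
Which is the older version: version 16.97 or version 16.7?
version 16.7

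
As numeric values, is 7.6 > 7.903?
False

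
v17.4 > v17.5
False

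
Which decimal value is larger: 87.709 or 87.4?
87.709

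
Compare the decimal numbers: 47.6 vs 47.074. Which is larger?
47.6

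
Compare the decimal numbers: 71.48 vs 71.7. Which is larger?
71.7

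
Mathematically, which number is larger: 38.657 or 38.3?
38.657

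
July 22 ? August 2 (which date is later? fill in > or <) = <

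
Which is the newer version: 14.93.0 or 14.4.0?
14.93.0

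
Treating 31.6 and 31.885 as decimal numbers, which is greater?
31.885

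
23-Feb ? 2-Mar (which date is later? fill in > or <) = <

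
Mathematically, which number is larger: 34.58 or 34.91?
34.91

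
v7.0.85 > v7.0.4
True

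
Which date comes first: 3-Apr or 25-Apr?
3-Apr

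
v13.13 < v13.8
False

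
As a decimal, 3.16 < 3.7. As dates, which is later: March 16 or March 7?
March 16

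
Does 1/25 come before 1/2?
No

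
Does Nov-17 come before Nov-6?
No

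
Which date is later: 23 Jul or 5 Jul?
23 Jul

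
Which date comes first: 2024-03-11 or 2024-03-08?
2024-03-08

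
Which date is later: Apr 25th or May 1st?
May 1st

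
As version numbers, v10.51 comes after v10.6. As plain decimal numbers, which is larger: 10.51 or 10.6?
10.6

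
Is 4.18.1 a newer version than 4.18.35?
No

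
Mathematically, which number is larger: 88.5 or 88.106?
88.5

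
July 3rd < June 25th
False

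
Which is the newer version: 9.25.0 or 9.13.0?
9.25.0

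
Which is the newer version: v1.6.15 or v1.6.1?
v1.6.15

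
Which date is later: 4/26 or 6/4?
6/4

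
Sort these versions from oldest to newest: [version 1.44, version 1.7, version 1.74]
[version 1.7, version 1.44, version 1.74]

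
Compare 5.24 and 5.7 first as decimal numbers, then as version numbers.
As decimals: 5.24 < 5.7. As versions: v5.24 > v5.7 (minor version 24 > 7).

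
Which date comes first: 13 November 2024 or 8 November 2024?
8 November 2024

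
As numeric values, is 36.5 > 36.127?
True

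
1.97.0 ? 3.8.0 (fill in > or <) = <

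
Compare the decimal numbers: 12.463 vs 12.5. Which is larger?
12.5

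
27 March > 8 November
False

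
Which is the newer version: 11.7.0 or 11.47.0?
11.47.0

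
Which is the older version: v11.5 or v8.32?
v8.32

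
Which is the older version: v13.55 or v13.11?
v13.11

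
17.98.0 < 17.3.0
False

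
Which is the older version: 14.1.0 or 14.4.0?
14.1.0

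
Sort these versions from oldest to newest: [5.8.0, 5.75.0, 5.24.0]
[5.8.0, 5.24.0, 5.75.0]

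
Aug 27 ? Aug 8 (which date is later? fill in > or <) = >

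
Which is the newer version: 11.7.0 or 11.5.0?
11.7.0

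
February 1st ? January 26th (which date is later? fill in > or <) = >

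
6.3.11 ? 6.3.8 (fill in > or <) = >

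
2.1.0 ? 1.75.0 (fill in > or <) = >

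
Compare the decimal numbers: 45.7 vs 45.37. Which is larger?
45.7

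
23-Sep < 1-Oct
True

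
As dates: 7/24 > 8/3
False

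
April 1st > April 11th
False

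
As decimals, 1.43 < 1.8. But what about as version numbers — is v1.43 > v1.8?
True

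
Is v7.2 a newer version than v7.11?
No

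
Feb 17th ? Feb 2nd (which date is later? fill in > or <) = >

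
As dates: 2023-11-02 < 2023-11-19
True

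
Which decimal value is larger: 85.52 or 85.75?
85.75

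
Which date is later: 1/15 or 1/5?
1/15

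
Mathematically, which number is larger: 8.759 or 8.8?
8.8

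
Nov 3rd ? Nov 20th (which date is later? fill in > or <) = <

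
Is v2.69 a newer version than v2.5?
Yes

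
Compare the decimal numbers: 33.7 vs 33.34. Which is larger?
33.7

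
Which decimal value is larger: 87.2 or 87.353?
87.353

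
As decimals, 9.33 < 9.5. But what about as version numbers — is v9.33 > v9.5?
True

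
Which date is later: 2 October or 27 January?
2 October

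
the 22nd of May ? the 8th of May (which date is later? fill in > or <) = >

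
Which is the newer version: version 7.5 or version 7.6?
version 7.6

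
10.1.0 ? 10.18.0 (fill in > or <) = <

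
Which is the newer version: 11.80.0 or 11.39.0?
11.80.0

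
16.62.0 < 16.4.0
False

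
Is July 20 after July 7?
Yes. Day 20 comes after day 7 in July — this is a date comparison, not a decimal one (the decimal 7.20 would be smaller than 7.7).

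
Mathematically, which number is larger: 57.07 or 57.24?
57.24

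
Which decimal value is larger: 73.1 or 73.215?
73.215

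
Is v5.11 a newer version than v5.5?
Yes. Version numbers are compared segment by segment as integers, not as decimals: minor version 11 > 5, so v5.11 > v5.5 (even though the decimal 5.11 < 5.5).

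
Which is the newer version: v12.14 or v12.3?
v12.14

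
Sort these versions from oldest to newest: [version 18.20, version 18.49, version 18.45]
[version 18.20, version 18.45, version 18.49]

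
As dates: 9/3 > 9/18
False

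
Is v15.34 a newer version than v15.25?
Yes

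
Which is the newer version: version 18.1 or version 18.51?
version 18.51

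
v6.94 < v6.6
False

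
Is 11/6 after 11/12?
No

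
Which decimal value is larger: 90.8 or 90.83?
90.83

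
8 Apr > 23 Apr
False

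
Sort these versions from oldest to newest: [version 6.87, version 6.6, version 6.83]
[version 6.6, version 6.83, version 6.87]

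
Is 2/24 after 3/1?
No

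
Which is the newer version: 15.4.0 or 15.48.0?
15.48.0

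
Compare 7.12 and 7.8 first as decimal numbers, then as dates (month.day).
As decimals: 7.12 < 7.8. As dates: 7/12 is later than 7/8 (day 12 > day 8).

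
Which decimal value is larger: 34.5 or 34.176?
34.5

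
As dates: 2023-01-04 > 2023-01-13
False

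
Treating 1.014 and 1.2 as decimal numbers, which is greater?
1.2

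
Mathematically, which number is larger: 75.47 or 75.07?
75.47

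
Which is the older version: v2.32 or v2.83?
v2.32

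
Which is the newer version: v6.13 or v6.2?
v6.13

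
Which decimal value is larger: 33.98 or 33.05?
33.98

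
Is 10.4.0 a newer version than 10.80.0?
No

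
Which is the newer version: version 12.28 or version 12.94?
version 12.94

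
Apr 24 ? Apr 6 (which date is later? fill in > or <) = >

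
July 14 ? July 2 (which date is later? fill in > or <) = >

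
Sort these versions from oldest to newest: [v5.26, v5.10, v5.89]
[v5.10, v5.26, v5.89]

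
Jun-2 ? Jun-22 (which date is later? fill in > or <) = <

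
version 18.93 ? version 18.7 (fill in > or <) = >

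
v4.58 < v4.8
False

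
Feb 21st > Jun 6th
False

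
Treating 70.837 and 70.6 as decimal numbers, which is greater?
70.837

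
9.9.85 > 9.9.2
True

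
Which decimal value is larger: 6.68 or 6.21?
6.68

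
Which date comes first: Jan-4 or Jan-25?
Jan-4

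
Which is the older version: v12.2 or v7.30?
v7.30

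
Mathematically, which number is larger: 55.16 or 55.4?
55.4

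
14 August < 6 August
False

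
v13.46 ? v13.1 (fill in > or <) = >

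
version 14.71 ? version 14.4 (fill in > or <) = >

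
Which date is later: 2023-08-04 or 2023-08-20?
2023-08-20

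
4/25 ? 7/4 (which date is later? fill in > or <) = <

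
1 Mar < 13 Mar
True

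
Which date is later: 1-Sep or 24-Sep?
24-Sep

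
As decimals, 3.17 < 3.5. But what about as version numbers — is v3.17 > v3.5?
True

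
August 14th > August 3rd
True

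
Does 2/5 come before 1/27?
No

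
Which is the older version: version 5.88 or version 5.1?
version 5.1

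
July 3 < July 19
True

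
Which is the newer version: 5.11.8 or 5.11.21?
5.11.21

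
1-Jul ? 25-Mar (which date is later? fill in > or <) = >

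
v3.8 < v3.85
True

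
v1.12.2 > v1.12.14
False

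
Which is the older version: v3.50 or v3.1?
v3.1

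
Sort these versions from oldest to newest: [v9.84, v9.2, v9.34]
[v9.2, v9.34, v9.84]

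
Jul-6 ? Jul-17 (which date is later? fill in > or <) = <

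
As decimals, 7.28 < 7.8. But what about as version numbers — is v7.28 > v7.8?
True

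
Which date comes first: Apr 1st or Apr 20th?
Apr 1st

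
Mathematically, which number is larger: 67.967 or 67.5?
67.967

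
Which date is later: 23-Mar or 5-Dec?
5-Dec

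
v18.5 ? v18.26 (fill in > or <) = <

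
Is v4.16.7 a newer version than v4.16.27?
No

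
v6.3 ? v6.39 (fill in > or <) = <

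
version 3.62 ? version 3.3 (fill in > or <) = >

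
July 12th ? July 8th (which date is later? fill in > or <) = >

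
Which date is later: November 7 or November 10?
November 10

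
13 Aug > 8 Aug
True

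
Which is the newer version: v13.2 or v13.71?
v13.71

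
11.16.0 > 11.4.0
True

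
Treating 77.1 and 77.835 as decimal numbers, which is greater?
77.835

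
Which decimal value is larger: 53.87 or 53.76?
53.87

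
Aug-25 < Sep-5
True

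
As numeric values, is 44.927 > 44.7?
True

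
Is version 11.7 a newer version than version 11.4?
Yes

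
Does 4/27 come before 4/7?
No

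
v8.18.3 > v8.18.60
False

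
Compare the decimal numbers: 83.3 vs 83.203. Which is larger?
83.3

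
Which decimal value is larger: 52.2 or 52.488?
52.488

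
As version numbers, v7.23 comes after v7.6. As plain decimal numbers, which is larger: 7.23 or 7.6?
7.6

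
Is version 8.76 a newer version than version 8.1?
Yes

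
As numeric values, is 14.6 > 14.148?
True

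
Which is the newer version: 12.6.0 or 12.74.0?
12.74.0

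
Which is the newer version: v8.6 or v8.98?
v8.98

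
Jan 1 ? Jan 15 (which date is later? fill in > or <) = <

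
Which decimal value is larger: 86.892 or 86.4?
86.892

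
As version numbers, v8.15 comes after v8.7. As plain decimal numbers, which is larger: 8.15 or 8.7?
8.7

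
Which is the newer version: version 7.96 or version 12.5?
version 12.5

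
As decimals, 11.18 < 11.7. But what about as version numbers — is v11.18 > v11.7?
True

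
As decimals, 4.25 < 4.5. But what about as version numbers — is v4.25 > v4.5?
True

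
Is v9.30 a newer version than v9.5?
Yes. Version numbers are compared segment by segment as integers, not as decimals: minor version 30 > 5, so v9.30 > v9.5 (even though the decimal 9.30 < 9.5).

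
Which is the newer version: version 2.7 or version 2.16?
version 2.16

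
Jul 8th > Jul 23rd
False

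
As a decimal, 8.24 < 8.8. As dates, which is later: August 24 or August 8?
August 24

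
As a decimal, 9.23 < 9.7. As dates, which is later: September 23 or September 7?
September 23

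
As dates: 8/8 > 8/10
False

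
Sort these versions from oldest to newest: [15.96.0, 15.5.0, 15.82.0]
[15.5.0, 15.82.0, 15.96.0]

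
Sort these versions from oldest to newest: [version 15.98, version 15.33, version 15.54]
[version 15.33, version 15.54, version 15.98]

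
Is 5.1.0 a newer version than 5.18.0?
No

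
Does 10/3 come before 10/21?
Yes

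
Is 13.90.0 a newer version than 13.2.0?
Yes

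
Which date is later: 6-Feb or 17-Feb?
17-Feb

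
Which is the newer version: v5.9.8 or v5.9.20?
v5.9.20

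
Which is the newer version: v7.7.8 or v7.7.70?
v7.7.70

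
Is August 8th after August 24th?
No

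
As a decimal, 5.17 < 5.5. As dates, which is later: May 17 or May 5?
May 17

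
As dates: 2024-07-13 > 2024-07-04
True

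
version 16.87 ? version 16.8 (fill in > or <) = >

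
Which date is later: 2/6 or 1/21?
2/6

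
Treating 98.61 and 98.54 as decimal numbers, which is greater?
98.61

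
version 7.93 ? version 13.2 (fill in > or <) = <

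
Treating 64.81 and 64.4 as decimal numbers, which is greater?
64.81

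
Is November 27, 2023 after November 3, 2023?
Yes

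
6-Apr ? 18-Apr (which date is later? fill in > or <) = <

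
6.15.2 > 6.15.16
False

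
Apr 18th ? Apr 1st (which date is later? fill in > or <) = >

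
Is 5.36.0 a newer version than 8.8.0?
No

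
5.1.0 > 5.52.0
False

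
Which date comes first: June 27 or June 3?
June 3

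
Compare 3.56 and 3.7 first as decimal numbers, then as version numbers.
As decimals: 3.56 < 3.7. As versions: v3.56 > v3.7 (minor version 56 > 7).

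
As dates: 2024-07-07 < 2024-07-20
True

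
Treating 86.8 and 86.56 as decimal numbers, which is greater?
86.8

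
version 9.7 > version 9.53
False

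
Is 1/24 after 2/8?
No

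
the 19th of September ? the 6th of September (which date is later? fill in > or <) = >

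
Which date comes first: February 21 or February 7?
February 7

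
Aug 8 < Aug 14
True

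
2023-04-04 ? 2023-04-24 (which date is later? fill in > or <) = <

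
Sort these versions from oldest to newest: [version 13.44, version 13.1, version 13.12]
[version 13.1, version 13.12, version 13.44]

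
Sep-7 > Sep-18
False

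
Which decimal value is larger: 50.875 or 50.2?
50.875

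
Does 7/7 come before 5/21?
No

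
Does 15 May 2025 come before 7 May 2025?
No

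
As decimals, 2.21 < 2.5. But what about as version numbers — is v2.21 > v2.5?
True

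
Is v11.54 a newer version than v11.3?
Yes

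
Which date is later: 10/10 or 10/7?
10/10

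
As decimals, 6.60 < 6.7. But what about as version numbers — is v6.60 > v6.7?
True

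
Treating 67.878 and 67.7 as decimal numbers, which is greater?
67.878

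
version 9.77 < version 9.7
False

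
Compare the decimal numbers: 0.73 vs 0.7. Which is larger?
0.73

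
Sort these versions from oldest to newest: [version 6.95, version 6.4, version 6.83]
[version 6.4, version 6.83, version 6.95]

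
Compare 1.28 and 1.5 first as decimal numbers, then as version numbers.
As decimals: 1.28 < 1.5. As versions: v1.28 > v1.5 (minor version 28 > 5).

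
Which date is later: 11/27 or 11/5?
11/27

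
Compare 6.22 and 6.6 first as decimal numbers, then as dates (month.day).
As decimals: 6.22 < 6.6. As dates: 6/22 is later than 6/6 (day 22 > day 6).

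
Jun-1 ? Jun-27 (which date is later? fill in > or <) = <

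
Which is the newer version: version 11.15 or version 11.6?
version 11.15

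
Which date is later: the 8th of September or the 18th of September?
the 18th of September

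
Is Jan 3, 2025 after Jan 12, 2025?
No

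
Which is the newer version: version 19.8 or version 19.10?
version 19.10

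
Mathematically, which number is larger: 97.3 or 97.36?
97.36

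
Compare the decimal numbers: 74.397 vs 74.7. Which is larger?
74.7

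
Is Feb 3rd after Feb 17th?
No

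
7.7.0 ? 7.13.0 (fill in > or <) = <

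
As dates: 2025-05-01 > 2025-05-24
False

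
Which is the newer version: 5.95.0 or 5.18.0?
5.95.0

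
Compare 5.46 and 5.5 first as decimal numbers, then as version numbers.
As decimals: 5.46 < 5.5. As versions: v5.46 > v5.5 (minor version 46 > 5).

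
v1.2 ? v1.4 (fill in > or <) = <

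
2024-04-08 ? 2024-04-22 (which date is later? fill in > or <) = <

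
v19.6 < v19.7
True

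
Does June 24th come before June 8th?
No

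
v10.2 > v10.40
False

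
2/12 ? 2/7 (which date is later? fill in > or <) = >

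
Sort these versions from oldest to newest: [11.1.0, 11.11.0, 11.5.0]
[11.1.0, 11.5.0, 11.11.0]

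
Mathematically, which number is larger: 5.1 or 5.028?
5.1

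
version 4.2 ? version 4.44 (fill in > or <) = <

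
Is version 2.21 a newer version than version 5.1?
No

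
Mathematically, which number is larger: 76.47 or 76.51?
76.51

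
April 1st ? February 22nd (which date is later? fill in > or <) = >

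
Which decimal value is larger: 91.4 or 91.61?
91.61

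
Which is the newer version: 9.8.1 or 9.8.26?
9.8.26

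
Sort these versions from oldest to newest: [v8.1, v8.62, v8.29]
[v8.1, v8.29, v8.62]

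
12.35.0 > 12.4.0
True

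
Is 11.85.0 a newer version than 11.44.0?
Yes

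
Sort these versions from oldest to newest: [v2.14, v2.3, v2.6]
[v2.3, v2.6, v2.14]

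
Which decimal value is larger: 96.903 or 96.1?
96.903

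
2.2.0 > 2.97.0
False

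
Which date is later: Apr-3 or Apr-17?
Apr-17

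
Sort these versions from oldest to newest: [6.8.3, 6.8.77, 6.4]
[6.4, 6.8.3, 6.8.77]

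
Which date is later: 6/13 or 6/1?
6/13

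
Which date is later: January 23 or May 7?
May 7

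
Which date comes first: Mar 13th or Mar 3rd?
Mar 3rd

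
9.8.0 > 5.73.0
True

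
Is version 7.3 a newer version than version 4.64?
Yes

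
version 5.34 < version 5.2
False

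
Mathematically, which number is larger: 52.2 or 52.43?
52.43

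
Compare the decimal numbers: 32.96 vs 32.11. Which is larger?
32.96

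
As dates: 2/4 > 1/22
True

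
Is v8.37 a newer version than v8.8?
Yes. Version numbers are compared segment by segment as integers, not as decimals: minor version 37 > 8, so v8.37 > v8.8 (even though the decimal 8.37 < 8.8).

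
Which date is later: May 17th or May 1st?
May 17th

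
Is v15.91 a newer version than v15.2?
Yes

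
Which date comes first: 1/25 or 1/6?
1/6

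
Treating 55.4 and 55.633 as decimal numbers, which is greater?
55.633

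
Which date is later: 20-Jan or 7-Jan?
20-Jan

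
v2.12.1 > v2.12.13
False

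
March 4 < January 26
False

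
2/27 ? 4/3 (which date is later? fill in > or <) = <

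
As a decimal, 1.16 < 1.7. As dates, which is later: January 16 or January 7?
January 16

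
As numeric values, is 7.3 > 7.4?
False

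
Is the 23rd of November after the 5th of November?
Yes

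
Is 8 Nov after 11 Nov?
No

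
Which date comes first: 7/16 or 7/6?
7/6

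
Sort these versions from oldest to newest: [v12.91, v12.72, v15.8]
[v12.72, v12.91, v15.8]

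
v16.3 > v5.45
True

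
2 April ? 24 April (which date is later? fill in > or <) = <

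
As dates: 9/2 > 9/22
False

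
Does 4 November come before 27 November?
Yes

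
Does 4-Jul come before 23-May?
No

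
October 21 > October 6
True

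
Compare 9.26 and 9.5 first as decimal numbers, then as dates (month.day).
As decimals: 9.26 < 9.5. As dates: 9/26 is later than 9/5 (day 26 > day 5).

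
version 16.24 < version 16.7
False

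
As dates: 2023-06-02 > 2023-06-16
False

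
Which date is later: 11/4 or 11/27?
11/27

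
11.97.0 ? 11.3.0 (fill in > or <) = >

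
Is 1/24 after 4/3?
No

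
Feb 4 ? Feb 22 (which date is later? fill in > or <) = <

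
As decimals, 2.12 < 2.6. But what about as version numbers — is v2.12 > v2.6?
True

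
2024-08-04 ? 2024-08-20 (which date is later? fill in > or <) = <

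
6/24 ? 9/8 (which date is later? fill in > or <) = <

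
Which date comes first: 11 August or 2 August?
2 August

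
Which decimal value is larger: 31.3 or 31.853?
31.853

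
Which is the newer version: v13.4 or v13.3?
v13.4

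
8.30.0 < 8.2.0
False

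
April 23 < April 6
False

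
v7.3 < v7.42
True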